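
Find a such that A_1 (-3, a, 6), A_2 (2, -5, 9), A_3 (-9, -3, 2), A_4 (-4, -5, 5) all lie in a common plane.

Coplanarity ⇔ det[A_1A_2; A_1A_3; A_1A_4] = 0.
Expanding, this is linear in a: (2)a + (6) = 0.
So a = -3.

-3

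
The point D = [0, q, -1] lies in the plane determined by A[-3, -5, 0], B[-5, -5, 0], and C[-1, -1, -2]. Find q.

-3

Coplanarity requires AB · (AC × AD) = 0.
AB = (-2, 0, 0), AC = (2, 4, -2); the triple product is linear in q with coefficient -4 and constant term -12.
Setting it to zero: q = -3.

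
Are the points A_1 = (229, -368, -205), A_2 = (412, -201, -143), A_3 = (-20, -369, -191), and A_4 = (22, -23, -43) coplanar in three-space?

With A_1 as base: A_1A_2 = (183, 167, 62), A_1A_3 = (-249, -1, 14), A_1A_4 = (-207, 345, 162).
A_1A_3 × A_1A_4 = (-4992, 37440, -86112).
A_1A_2 · (A_1A_3 × A_1A_4) = 0.
The scalar triple product vanishes, so the four points are coplanar.

Yes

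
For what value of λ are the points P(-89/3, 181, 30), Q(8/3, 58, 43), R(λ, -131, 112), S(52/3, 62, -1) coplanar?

104/3

The points are coplanar iff PQ · (PR × PS) = 0.
Expanding, this is linear in λ: (-5360)λ + (557440/3) = 0.
So λ = 104/3.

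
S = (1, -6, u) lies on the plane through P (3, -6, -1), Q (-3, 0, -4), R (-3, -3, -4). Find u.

-2

The plane through P, Q, R has equation −9x + 18z = -45.
Substituting S: (18)u + (-9) = -45, so u = -2.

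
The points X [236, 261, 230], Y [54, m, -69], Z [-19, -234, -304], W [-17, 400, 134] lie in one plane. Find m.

Normal to plane XZW: n = (121746, 110622, -160680); plane equation n·P = 20647998.
Requiring n·Y = 20647998: (110622)m + (17661204) = 20647998.
So m = 27.

27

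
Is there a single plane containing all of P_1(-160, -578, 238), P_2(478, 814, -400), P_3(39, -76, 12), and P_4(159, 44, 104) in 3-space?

No

A normal to the plane through P_1, P_2, P_3 is n = P_1P_2 × P_1P_3 = (5684, 17226, 43268).
The plane has equation n·P = -568284. For P_4: n·P_4 = 6161572.
6161572 ≠ -568284, so P_4 is off the plane.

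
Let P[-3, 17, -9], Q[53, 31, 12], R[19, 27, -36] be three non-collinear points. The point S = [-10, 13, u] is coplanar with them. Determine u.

6

Coplanarity requires PQ · (PR × PS) = 0.
PQ = (56, 14, 21), PR = (22, 10, -27); the triple product is linear in u with coefficient 252 and constant term -1512.
Setting it to zero: u = 6.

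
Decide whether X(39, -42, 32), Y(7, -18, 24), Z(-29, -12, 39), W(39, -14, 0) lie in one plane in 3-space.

A normal to the plane through X, Y, Z is n = XY × XZ = (408, 768, 672).
The plane has equation n·P = 5160. For W: n·W = 5160.
Equal, so W lies in the plane and all four are coplanar.

Yes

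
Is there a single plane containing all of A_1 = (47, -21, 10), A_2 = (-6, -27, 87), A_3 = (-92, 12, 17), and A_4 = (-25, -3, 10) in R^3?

A normal to the plane through A_1, A_2, A_3 is n = A_1A_2 × A_1A_3 = (-2583, -10332, -2583).
The plane has equation n·P = 69741. For A_4: n·A_4 = 69741.
Equal, so A_4 lies in the plane and all four are coplanar.

Yes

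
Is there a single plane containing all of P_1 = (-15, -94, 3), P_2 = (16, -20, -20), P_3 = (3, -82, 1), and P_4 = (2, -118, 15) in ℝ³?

No

With P_1 as base: P_1P_2 = (31, 74, -23), P_1P_3 = (18, 12, -2), P_1P_4 = (17, -24, 12).
P_1P_3 × P_1P_4 = (96, -250, -636).
P_1P_2 · (P_1P_3 × P_1P_4) = -896.
Since -896 ≠ 0, the four points are not coplanar.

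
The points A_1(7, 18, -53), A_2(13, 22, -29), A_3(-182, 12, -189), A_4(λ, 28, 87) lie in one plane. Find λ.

166

The points are coplanar iff A_1A_2 · (A_1A_3 × A_1A_4) = 0.
Expanding, this is linear in λ: (-400)λ + (66400) = 0.
So λ = 166.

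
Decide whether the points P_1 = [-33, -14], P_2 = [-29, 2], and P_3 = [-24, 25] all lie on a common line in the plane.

No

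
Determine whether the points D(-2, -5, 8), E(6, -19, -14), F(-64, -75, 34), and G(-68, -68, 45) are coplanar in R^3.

With D as base: DE = (8, -14, -22), DF = (-62, -70, 26), DG = (-66, -63, 37).
DF × DG = (-952, 578, -714).
DE · (DF × DG) = 0.
The scalar triple product vanishes, so the four points are coplanar.

Yes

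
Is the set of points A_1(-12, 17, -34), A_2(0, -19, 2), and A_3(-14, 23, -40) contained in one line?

Yes

A_1A_2 = (12, -36, 36), A_1A_3 = (-2, 6, -6).
A_1A_2 × A_1A_3 = (0, 0, 0).
The cross product vanishes, so the three points are collinear.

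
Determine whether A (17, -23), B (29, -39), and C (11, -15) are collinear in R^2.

AB = (12, -16), AC = (-6, 8).
det[AB; AC] = (12)(8) − (-16)(-6) = 0.
The determinant is zero, so the points are collinear.

Yes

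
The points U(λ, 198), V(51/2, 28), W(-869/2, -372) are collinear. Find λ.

221

Collinearity: (U − V) must be parallel to (W − V) = (-460, -400).
Cross-multiplying the components: (λ − 51/2)·(-400) = (170)·(-460).
Solving gives λ = 221.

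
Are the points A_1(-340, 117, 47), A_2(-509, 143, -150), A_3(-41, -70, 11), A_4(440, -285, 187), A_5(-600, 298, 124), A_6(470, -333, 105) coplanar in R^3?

No

The plane through A_1, A_2, A_3 has normal n = A_1A_2 × A_1A_3 = (-37775, -64987, 23829) and equation n·P = 6359984.
Checking the remaining points: n·A_4 = 6356318, n·A_5 = 6253670, n·A_6 = 6388466.
Since n·A_4 = 6356318 ≠ 6359984, A_4 is off the plane and the points are not all coplanar.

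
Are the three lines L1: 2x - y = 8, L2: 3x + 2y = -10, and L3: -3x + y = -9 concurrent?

Intersecting L1 and L2: solving the 2×2 system gives (x, y) = (6/7, -44/7).
Substitute into L3: (-3)(6/7) + (1)(-44/7) = -62/7.
But L3 requires -9 ≠ -62/7, so the three lines have no common point.

No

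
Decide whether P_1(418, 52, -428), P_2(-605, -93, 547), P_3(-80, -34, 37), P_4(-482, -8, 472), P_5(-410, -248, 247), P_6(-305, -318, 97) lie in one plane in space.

The plane through P_1, P_2, P_3 has normal n = P_1P_2 × P_1P_3 = (16425, -9855, 15768) and equation n·P = -395514.
Checking the remaining points: n·P_4 = -395514, n·P_5 = -395514, n·P_6 = -346239.
Since n·P_6 = -346239 ≠ -395514, P_6 is off the plane and the points are not all coplanar.

No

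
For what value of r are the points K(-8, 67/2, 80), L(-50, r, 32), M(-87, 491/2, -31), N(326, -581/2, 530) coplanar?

The points are coplanar iff KL · (KM × KN) = 0.
Expanding, this is linear in r: (-1524)r + (-275082) = 0.
So r = -361/2.

-361/2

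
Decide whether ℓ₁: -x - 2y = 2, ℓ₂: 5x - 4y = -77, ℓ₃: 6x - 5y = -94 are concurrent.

No

Intersecting ℓ₁ and ℓ₂: solving the 2×2 system gives (x, y) = (-81/7, 67/14).
Substitute into ℓ₃: (6)(-81/7) + (-5)(67/14) = -1307/14.
But ℓ₃ requires -94 ≠ -1307/14, so the three lines have no common point.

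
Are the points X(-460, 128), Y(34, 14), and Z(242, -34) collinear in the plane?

Yes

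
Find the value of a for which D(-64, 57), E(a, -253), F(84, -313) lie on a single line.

Collinearity: (E − D) must be parallel to (F − D) = (148, -370).
Cross-multiplying the components: (a − (-64))·(-370) = (-310)·(148).
Solving gives a = 60.

60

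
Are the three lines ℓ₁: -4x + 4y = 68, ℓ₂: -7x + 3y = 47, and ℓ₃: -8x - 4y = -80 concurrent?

The three lines meet at one point iff the augmented coefficient matrix [aᵢ bᵢ cᵢ] has rank < 3, i.e. its determinant vanishes.
Here the determinant is 0.
It vanishes, so the lines are concurrent at (1, 18).

Yes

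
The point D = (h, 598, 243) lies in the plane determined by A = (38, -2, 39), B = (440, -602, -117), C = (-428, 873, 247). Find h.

The plane through A, B, C has equation 11700x − 10920y + 72150z = 3280290.
Substituting D: (11700)h + (11002290) = 3280290, so h = -660.

-660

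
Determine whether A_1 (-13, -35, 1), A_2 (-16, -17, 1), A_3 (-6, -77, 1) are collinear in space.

Yes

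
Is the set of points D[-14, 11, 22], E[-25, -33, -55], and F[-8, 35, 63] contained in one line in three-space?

No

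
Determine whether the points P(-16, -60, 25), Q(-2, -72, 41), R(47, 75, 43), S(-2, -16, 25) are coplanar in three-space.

Yes

With P as base: PQ = (14, -12, 16), PR = (63, 135, 18), PS = (14, 44, 0).
PR × PS = (-792, 252, 882).
PQ · (PR × PS) = 0.
The scalar triple product vanishes, so the four points are coplanar.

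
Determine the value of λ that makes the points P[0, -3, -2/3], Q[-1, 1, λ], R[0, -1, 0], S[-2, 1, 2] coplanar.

Coplanarity ⇔ det[PQ; PR; PS] = 0.
Expanding, this is linear in λ: (4)λ + (-16/3) = 0.
So λ = 4/3.

4/3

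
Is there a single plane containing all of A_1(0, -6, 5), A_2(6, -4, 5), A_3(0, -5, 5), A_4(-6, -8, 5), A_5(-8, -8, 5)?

Yes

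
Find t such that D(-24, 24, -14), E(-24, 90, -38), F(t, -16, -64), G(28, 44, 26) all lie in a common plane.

Coplanarity ⇔ det[DE; DF; DG] = 0.
Expanding, this is linear in t: (-3120)t + (-296400) = 0.
So t = -95.

-95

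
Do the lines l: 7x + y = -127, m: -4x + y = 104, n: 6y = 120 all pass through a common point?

Yes

The three lines meet at one point iff the augmented coefficient matrix [aᵢ bᵢ cᵢ] has rank < 3, i.e. its determinant vanishes.
Here the determinant is 0.
It vanishes, so the lines are concurrent at (-21, 20).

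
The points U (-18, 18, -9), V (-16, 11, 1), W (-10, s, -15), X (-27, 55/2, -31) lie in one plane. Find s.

Normal to plane UVX: n = (59, -46, -44); plane equation n·P = -1494.
Requiring n·W = -1494: (-46)s + (70) = -1494.
So s = 34.

34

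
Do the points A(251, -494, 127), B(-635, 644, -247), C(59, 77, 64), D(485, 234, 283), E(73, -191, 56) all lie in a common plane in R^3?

The plane through A, B, C has normal n = AB × AC = (141860, 15990, -287410) and equation n·P = -8793270.
Checking the remaining points: n·D = -8793270, n·E = -8793270.
All equal -8793270, so all 5 points lie in one plane.

Yes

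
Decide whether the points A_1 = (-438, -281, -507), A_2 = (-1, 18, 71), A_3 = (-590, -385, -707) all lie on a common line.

A_1A_2 = (437, 299, 578), A_1A_3 = (-152, -104, -200).
A_1A_2 × A_1A_3 = (312, -456, 0).
The cross product is nonzero, so the points do not lie on one line.

No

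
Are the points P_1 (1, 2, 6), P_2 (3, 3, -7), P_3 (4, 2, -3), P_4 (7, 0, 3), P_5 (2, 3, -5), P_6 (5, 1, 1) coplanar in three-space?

No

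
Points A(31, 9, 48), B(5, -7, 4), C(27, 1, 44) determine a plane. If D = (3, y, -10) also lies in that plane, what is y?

13

A normal to the plane is n = AB × AC = (-288, 72, 144).
D lies in the plane iff n · AD = 0.
This gives (72)y + (-936) = 0, so y = 13.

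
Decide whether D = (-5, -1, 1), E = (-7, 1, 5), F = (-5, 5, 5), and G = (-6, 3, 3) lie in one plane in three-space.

No

The four points are coplanar iff the 3×3 determinant with rows DE, DF, DG is zero.
Rows: (-2, 2, 4), (0, 6, 4), (-1, 4, 2).
Expanding along the first row: (-2)(-4) − (2)(4) + (4)(6) = 24.
Nonzero ⇒ not coplanar.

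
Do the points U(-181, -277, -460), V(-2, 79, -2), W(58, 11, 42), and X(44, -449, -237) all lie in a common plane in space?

No

A normal to the plane through U, V, W is n = UV × UW = (46808, 19604, -33532).
The plane has equation n·P = 1522164. For X: n·X = 1204440.
1204440 ≠ 1522164, so X is off the plane.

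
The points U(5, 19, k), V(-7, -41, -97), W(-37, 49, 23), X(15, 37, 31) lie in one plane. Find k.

-1

Coplanarity ⇔ det[UV; UW; UX] = 0.
Expanding, this is linear in k: (4320)k + (4320) = 0.
So k = -1.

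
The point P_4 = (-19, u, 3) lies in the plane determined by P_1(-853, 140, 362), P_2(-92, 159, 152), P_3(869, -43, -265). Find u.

The plane through P_1, P_2, P_3 has equation −50343x + 115527y − 171981z = -3140763.
Substituting P_4: (115527)u + (440574) = -3140763, so u = -31.

-31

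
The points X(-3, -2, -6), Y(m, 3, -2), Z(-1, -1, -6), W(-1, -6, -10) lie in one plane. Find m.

-3

Normal to plane XZW: n = (-4, 8, -10); plane equation n·P = 56.
Requiring n·Y = 56: (-4)m + (44) = 56.
So m = -3.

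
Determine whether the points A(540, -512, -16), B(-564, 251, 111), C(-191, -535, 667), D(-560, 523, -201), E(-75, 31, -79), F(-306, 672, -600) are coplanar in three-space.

The plane through A, B, C has normal n = AB × AC = (524050, 661195, 583145) and equation n·P = -64875160.
Checking the remaining points: n·D = -64875160, n·E = -64875160, n·F = -65923260.
Since n·F = -65923260 ≠ -64875160, F is off the plane and the points are not all coplanar.

No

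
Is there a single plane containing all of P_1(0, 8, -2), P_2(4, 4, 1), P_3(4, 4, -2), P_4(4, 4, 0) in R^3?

Yes

The four points are coplanar iff the 3×3 determinant with rows P_1P_2, P_1P_3, P_1P_4 is zero.
Rows: (4, -4, 3), (4, -4, 0), (4, -4, 2).
Expanding along the first row: (4)(-8) − (-4)(8) + (3)(0) = 0.
Zero determinant ⇒ coplanar.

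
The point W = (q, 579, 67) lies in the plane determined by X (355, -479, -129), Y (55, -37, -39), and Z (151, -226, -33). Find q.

-349

The plane through X, Y, Z has equation 19662x + 10440y + 14268z = 138678.
Substituting W: (19662)q + (7000716) = 138678, so q = -349.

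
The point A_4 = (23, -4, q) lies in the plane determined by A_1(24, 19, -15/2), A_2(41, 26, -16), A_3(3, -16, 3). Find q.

The plane through A_1, A_2, A_3 has equation −224x − 448z = -2016.
Substituting A_4: (-448)q + (-5152) = -2016, so q = -7.

-7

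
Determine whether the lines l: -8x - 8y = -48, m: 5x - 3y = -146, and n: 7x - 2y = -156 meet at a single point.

Yes

Intersecting l and m: solving the 2×2 system gives (x, y) = (-16, 22).
Substitute into n: (7)(-16) + (-2)(22) = -156.
This equals -156, so (-16, 22) lies on all three lines and they are concurrent.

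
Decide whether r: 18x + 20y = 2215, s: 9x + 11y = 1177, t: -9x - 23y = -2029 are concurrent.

No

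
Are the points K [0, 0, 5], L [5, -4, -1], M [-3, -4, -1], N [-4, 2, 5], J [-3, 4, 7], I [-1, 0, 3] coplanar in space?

No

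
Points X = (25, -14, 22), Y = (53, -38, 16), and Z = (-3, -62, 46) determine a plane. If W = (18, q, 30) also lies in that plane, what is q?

-34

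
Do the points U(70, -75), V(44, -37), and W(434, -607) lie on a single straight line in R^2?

Yes

UV = (-26, 38), UW = (364, -532).
Checking proportionality: UW = -14·UV, so the vectors are parallel and the points are collinear.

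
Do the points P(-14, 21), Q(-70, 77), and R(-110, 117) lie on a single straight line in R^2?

PQ = (-56, 56), PR = (-96, 96).
Checking proportionality: PR = 12/7·PQ, so the vectors are parallel and the points are collinear.

Yes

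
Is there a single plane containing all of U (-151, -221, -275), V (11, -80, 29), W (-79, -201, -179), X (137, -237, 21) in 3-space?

A normal to the plane through U, V, W is n = UV × UW = (7456, 6336, -6912).
The plane has equation n·P = -625312. For X: n·X = -625312.
Equal, so X lies in the plane and all four are coplanar.

Yes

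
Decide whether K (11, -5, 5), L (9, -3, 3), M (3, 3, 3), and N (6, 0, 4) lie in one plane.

Yes

The four points are coplanar iff the 3×3 determinant with rows KL, KM, KN is zero.
Rows: (-2, 2, -2), (-8, 8, -2), (-5, 5, -1).
Expanding along the first row: (-2)(2) − (2)(-2) + (-2)(0) = 0.
Zero determinant ⇒ coplanar.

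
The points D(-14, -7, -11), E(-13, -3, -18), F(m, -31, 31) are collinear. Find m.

-20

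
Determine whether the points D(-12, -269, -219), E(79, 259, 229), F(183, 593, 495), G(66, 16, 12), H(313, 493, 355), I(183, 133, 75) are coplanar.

The plane through D, E, F has normal n = DE × DF = (-9184, 22386, -24518) and equation n·P = -542184.
Checking the remaining points: n·G = -542184, n·H = -542184, n·I = -542184.
All equal -542184, so all 6 points lie in one plane.

Yes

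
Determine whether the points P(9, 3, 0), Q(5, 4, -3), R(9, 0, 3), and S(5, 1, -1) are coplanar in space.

With P as base: PQ = (-4, 1, -3), PR = (0, -3, 3), PS = (-4, -2, -1).
PR × PS = (9, -12, -12).
PQ · (PR × PS) = -12.
Since -12 ≠ 0, the four points are not coplanar.

No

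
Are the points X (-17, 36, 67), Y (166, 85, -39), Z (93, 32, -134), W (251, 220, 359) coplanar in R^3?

No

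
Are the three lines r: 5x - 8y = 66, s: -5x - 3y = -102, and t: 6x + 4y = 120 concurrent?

Lines aᵢx + bᵢy = cᵢ with pairwise distinct directions are concurrent exactly when det[aᵢ bᵢ cᵢ] = 0.
Here the determinant is 204.
Nonzero, so no common point exists.

No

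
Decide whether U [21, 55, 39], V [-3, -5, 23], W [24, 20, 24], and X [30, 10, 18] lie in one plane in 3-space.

Yes

With U as base: UV = (-24, -60, -16), UW = (3, -35, -15), UX = (9, -45, -21).
UW × UX = (60, -72, 180).
UV · (UW × UX) = 0.
The scalar triple product vanishes, so the four points are coplanar.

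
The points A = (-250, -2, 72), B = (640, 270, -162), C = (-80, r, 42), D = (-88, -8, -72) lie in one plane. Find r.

58

Normal to plane ABD: n = (-40572, 90252, -49404); plane equation n·P = 6405408.
Requiring n·C = 6405408: (90252)r + (1170792) = 6405408.
So r = 58.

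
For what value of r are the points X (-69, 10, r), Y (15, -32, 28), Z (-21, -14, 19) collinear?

Direction YZ = (-36, 18, -9). From the x-coordinate of X, the parameter along the line is τ = (-69 − 15)/(-36) = 7/3.
Then r = 28 + 7/3·(-9) = 7.

7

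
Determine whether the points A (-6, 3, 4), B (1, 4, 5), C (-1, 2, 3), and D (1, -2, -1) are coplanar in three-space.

Yes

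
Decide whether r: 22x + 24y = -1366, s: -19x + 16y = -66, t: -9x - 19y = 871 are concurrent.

No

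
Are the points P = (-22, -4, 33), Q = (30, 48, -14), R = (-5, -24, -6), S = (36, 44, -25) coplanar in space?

A normal to the plane through P, Q, R is n = PQ × PR = (-2968, 1229, -1924).
The plane has equation n·X = -3112. For S: n·S = -4672.
-4672 ≠ -3112, so S is off the plane.

No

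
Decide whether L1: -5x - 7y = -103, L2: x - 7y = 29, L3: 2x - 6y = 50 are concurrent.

Yes

Lines aᵢx + bᵢy = cᵢ with pairwise distinct directions are concurrent exactly when det[aᵢ bᵢ cᵢ] = 0.
Here the determinant is 0.
It vanishes, so the lines are concurrent at (22, -1).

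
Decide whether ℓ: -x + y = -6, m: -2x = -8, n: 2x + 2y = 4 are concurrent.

Yes

Intersecting ℓ and m: solving the 2×2 system gives (x, y) = (4, -2).
Substitute into n: (2)(4) + (2)(-2) = 4.
This equals 4, so (4, -2) lies on all three lines and they are concurrent.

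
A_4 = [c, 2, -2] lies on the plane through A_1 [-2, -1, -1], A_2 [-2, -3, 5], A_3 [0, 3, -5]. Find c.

Coplanarity requires A_1A_2 · (A_1A_3 × A_1A_4) = 0.
A_1A_2 = (0, -2, 6), A_1A_3 = (2, 4, -4); the triple product is linear in c with coefficient -16 and constant term 0.
Setting it to zero: c = 0.

0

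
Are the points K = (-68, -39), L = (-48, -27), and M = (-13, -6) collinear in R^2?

Yes

KL = (20, 12), KM = (55, 33).
Checking proportionality: KM = 11/4·KL, so the vectors are parallel and the points are collinear.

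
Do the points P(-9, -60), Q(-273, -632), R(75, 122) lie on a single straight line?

Yes

PQ = (-264, -572), PR = (84, 182).
Twice the signed area of △PQR is (-264)(182) − (-572)(84) = 0.
The triangle is degenerate (zero area), so the points are collinear.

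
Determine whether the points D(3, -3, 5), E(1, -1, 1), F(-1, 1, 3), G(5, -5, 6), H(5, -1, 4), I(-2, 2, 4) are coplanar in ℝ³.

No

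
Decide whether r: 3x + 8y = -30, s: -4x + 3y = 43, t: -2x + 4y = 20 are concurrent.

No

The three lines meet at one point iff the augmented coefficient matrix [aᵢ bᵢ cᵢ] has rank < 3, i.e. its determinant vanishes.
Here the determinant is -84.
Nonzero, so no common point exists.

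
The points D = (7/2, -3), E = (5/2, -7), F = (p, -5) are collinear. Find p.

Collinearity: (F − D) must be parallel to (E − D) = (-1, -4).
Cross-multiplying the components: (p − 7/2)·(-4) = (-2)·(-1).
Solving gives p = 3.

3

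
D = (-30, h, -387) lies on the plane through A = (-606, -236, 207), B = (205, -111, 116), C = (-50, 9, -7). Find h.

409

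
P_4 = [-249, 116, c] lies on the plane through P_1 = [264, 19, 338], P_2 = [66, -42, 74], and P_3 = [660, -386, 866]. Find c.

Coplanarity requires P_1P_2 · (P_1P_3 × P_1P_4) = 0.
P_1P_2 = (-198, -61, -264), P_1P_3 = (396, -405, 528); the triple product is linear in c with coefficient 104346 and constant term 36103716.
Setting it to zero: c = -346.

-346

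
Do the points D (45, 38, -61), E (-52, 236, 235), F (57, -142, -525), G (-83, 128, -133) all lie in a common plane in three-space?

With D as base: DE = (-97, 198, 296), DF = (12, -180, -464), DG = (-128, 90, -72).
DF × DG = (54720, 60256, -21960).
DE · (DF × DG) = 122688.
Since 122688 ≠ 0, the four points are not coplanar.

No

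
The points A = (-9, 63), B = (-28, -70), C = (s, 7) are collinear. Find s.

-17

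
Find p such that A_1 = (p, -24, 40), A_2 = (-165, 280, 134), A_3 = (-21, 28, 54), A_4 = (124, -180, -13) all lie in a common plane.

-59

Coplanarity ⇔ det[A_1A_2; A_1A_3; A_1A_4] = 0.
Expanding, this is linear in p: (-244)p + (-14396) = 0.
So p = -59.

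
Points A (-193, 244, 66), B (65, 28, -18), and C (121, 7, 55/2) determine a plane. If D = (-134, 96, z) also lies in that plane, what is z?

-196

The plane through A, B, C has equation −11592x − 16443y + 6678z = -1334088.
Substituting D: (6678)z + (-25200) = -1334088, so z = -196.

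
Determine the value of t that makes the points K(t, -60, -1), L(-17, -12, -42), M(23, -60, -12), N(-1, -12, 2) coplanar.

The points are coplanar iff KL · (KM × KN) = 0.
Expanding, this is linear in t: (2112)t + (-57024) = 0.
So t = 27.

27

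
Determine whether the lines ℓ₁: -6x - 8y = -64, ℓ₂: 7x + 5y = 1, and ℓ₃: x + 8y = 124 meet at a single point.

Intersecting ℓ₁ and ℓ₂: solving the 2×2 system gives (x, y) = (-12, 17).
Substitute into ℓ₃: (1)(-12) + (8)(17) = 124.
This equals 124, so (-12, 17) lies on all three lines and they are concurrent.

Yes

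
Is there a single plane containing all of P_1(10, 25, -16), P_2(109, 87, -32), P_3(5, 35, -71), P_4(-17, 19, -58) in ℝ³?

Yes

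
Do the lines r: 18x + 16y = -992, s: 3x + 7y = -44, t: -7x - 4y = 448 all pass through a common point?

The three lines meet at one point iff the augmented coefficient matrix [aᵢ bᵢ cᵢ] has rank < 3, i.e. its determinant vanishes.
Here the determinant is 0.
It vanishes, so the lines are concurrent at (-80, 28).

Yes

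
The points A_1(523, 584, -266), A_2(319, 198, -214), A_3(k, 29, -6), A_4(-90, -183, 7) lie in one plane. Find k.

Coplanarity ⇔ det[A_1A_2; A_1A_3; A_1A_4] = 0.
Expanding, this is linear in k: (65494)k + (-196482) = 0.
So k = 3.

3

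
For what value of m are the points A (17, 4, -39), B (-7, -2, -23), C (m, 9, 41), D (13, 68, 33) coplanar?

Coplanarity ⇔ det[AB; AC; AD] = 0.
Expanding, this is linear in m: (1456)m + (91728) = 0.
So m = -63.

-63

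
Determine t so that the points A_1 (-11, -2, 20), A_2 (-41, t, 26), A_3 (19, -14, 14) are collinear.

Direction A_1A_3 = (30, -12, -6). From the x-coordinate of A_2, the parameter along the line is τ = (-41 − (-11))/30 = -1.
Then t = (-2) + (-1)·(-12) = 10.

10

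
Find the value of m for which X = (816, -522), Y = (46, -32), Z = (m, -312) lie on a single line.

The three points are collinear iff det[XY; XZ] = 0.
This determinant is linear in m: (-490)m + (238140) = 0, so m = 486.

486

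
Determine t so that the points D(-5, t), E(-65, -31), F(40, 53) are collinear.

Collinearity: (D − E) must be parallel to (F − E) = (105, 84).
Cross-multiplying the components: (t − (-31))·(105) = (60)·(84).
Solving gives t = 17.

17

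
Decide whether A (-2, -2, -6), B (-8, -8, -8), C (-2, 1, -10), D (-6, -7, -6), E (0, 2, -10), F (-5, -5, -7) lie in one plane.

No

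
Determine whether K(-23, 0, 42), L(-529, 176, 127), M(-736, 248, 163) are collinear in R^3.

No

KL = (-506, 176, 85), KM = (-713, 248, 121).
KL × KM = (216, 621, 0).
The cross product is nonzero, so the points do not lie on one line.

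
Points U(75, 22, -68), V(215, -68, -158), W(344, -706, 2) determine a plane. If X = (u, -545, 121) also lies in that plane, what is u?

139

The plane through U, V, W has equation −71820x − 34010y − 77710z = -850440.
Substituting X: (-71820)u + (9132540) = -850440, so u = 139.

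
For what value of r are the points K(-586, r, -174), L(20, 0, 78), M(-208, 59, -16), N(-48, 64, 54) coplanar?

Coplanarity ⇔ det[KL; KM; KN] = 0.
Expanding, this is linear in r: (-920)r + (121440) = 0.
So r = 132.

132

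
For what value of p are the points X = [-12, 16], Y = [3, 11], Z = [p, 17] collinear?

-15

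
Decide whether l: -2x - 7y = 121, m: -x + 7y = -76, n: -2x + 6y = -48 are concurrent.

Lines aᵢx + bᵢy = cᵢ with pairwise distinct directions are concurrent exactly when det[aᵢ bᵢ cᵢ] = 0.
Here the determinant is 0.
It vanishes, so the lines are concurrent at (-15, -13).

Yes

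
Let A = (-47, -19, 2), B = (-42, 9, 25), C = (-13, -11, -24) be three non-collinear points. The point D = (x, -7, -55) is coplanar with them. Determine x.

22

A normal to the plane is n = AB × AC = (-912, 912, -912).
D lies in the plane iff n · AD = 0.
This gives (-912)x + (20064) = 0, so x = 22.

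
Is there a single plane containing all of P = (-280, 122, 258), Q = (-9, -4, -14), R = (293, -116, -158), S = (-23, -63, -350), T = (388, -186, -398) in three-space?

No

The plane through P, Q, R has normal n = PQ × PR = (-12320, -43120, 7700) and equation n·X = 175560.
Checking the remaining points: n·S = 304920, n·T = 175560.
Since n·S = 304920 ≠ 175560, S is off the plane and the points are not all coplanar.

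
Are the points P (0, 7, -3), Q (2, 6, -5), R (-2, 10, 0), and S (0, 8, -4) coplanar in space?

No

The four points are coplanar iff the 3×3 determinant with rows PQ, PR, PS is zero.
Rows: (2, -1, -2), (-2, 3, 3), (0, 1, -1).
Expanding along the first row: (2)(-6) − (-1)(2) + (-2)(-2) = -6.
Nonzero ⇒ not coplanar.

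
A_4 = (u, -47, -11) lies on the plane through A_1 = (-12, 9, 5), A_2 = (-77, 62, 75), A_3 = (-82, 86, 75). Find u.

Coplanarity requires A_1A_2 · (A_1A_3 × A_1A_4) = 0.
A_1A_2 = (-65, 53, 70), A_1A_3 = (-70, 77, 70); the triple product is linear in u with coefficient -1680 and constant term 20160.
Setting it to zero: u = 12.

12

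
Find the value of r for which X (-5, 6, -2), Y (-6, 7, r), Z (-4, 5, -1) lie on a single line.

-3

Direction XZ = (1, -1, 1). From the x-coordinate of Y, the parameter along the line is τ = (-6 − (-5))/1 = -1.
Then r = (-2) + (-1)·(1) = -3.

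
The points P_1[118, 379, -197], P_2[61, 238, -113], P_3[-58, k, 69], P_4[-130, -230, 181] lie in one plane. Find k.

-54

Coplanarity ⇔ det[P_1P_2; P_1P_3; P_1P_4] = 0.
Expanding, this is linear in k: (-714)k + (-38556) = 0.
So k = -54.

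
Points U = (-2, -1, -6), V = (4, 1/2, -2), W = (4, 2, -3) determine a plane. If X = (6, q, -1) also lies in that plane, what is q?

Coplanarity requires UV · (UW × UX) = 0.
UV = (6, 3/2, 4), UW = (6, 3, 3); the triple product is linear in q with coefficient 6 and constant term -9.
Setting it to zero: q = 3/2.

3/2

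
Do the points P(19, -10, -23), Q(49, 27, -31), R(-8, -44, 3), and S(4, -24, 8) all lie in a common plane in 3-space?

No

A normal to the plane through P, Q, R is n = PQ × PR = (690, -564, -21).
The plane has equation n·X = 19233. For S: n·S = 16128.
16128 ≠ 19233, so S is off the plane.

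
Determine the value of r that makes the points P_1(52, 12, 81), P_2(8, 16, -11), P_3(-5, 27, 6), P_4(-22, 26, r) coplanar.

Coplanarity ⇔ det[P_1P_2; P_1P_3; P_1P_4] = 0.
Expanding, this is linear in r: (-432)r + (-17712) = 0.
So r = -41.

-41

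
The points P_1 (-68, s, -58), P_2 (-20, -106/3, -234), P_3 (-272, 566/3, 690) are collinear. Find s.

22/3

Collinearity requires P_1P_2 × P_1P_3 = 0; each component is linear in s.
The x-component gives (-924)s + (6776) = 0, so s = 22/3.
The remaining components then also vanish.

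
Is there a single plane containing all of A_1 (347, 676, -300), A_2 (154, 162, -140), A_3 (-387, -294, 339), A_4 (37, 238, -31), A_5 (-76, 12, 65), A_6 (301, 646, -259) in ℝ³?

Yes

The plane through A_1, A_2, A_3 has normal n = A_1A_2 × A_1A_3 = (-173246, 5887, -190066) and equation n·P = 883050.
Checking the remaining points: n·A_4 = 883050, n·A_5 = 883050, n·A_6 = 883050.
All equal 883050, so all 6 points lie in one plane.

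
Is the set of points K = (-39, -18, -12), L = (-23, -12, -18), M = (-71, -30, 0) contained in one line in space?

KL = (16, 6, -6), KM = (-32, -12, 12).
Each component of KM is -2 times the corresponding component of KL, so KM = -2·KL and the points are collinear.

Yes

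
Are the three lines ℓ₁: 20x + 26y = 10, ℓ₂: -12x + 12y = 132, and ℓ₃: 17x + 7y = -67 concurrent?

The three lines meet at one point iff the augmented coefficient matrix [aᵢ bᵢ cᵢ] has rank < 3, i.e. its determinant vanishes.
Here the determinant is 0.
It vanishes, so the lines are concurrent at (-6, 5).

Yes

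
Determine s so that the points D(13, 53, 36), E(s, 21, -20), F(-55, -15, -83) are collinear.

-19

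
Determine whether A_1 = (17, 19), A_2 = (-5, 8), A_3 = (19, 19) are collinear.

No

A_1A_2 = (-22, -11), A_1A_3 = (2, 0).
Twice the signed area of △A_1A_2A_3 is (-22)(0) − (-11)(2) = 22.
The area is nonzero, so the three points are not collinear.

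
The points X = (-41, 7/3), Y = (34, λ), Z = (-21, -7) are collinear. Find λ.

-98/3

Collinearity: (Y − X) must be parallel to (Z − X) = (20, -28/3).
Cross-multiplying the components: (λ − 7/3)·(20) = (75)·(-28/3).
Solving gives λ = -98/3.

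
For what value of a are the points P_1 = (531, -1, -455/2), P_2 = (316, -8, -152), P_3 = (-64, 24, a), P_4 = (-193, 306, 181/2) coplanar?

-10

The points are coplanar iff P_1P_2 · (P_1P_3 × P_1P_4) = 0.
Expanding, this is linear in a: (71073)a + (710730) = 0.
So a = -10.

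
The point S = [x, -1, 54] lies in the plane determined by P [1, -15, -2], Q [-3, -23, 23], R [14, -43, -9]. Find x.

The plane through P, Q, R has equation 756x + 297y + 216z = -4131.
Substituting S: (756)x + (11367) = -4131, so x = -41/2.

-41/2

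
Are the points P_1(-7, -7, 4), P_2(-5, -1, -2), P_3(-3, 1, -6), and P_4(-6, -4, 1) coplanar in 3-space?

Yes

A normal to the plane through P_1, P_2, P_3 is n = P_1P_2 × P_1P_3 = (-12, -4, -8).
The plane has equation n·P = 80. For P_4: n·P_4 = 80.
Equal, so P_4 lies in the plane and all four are coplanar.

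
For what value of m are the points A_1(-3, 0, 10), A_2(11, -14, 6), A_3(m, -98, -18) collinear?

95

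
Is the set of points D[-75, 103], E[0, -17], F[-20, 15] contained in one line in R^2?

DE = (75, -120), DF = (55, -88).
det[DE; DF] = (75)(-88) − (-120)(55) = 0.
The determinant is zero, so the points are collinear.

Yes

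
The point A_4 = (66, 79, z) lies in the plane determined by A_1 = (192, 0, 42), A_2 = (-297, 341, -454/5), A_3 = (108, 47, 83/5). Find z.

29/5

The plane through A_1, A_2, A_3 has equation −(12099/5)x − (6327/5)y + 5661z = -1134198/5.
Substituting A_4: (5661)z + (-1298367/5) = -1134198/5, so z = 29/5.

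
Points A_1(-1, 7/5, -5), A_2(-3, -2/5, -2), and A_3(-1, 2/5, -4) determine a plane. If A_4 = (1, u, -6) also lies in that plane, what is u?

A normal to the plane is n = A_1A_2 × A_1A_3 = (6/5, 2, 2).
A_4 lies in the plane iff n · A_1A_4 = 0.
This gives (2)u + (-12/5) = 0, so u = 6/5.

6/5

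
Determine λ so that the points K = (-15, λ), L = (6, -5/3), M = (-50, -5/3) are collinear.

Collinearity: (K − L) must be parallel to (M − L) = (-56, 0).
Cross-multiplying the components: (λ − (-5/3))·(-56) = (-21)·(0).
Solving gives λ = -5/3.

-5/3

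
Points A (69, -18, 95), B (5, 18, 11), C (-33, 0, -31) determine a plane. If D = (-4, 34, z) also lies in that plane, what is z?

-3

A normal to the plane is n = AB × AC = (-3024, 504, 2520).
D lies in the plane iff n · AD = 0.
This gives (2520)z + (7560) = 0, so z = -3.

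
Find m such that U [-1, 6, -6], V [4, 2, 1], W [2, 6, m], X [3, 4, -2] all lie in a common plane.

-5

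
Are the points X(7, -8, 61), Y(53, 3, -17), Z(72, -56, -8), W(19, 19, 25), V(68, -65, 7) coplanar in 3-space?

No

The plane through X, Y, Z has normal n = XY × XZ = (-4503, -1896, -2923) and equation n·P = -194656.
Checking the remaining points: n·W = -194656, n·V = -203425.
Since n·V = -203425 ≠ -194656, V is off the plane and the points are not all coplanar.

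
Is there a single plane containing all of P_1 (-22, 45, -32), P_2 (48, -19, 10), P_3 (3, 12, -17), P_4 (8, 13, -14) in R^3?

With P_1 as base: P_1P_2 = (70, -64, 42), P_1P_3 = (25, -33, 15), P_1P_4 = (30, -32, 18).
P_1P_3 × P_1P_4 = (-114, 0, 190).
P_1P_2 · (P_1P_3 × P_1P_4) = 0.
The scalar triple product vanishes, so the four points are coplanar.

Yes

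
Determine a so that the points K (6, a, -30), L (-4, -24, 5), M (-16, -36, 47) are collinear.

Direction LM = (-12, -12, 42). From the x-coordinate of K, the parameter along the line is τ = (6 − (-4))/(-12) = -5/6.
Then a = (-24) + (-5/6)·(-12) = -14.

-14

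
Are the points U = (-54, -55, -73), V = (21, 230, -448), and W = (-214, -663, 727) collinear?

Yes

UV = (75, 285, -375), UW = (-160, -608, 800).
UV × UW = (0, 0, 0).
The cross product vanishes, so the three points are collinear.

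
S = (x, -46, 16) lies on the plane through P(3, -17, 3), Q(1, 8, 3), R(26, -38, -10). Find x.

-16

Coplanarity requires PQ · (PR × PS) = 0.
PQ = (-2, 25, 0), PR = (23, -21, -13); the triple product is linear in x with coefficient -325 and constant term -5200.
Setting it to zero: x = -16.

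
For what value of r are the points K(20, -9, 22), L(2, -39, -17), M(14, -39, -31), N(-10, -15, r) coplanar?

45

Normal to plane KLM: n = (420, -720, 360); plane equation n·P = 22800.
Requiring n·N = 22800: (360)r + (6600) = 22800.
So r = 45.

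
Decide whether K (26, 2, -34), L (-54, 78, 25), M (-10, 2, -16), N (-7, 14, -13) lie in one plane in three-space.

No

With K as base: KL = (-80, 76, 59), KM = (-36, 0, 18), KN = (-33, 12, 21).
KM × KN = (-216, 162, -432).
KL · (KM × KN) = 4104.
Since 4104 ≠ 0, the four points are not coplanar.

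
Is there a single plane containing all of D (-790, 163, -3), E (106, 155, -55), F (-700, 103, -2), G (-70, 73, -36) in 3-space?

With D as base: DE = (896, -8, -52), DF = (90, -60, 1), DG = (720, -90, -33).
DF × DG = (2070, 3690, 35100).
DE · (DF × DG) = 0.
The scalar triple product vanishes, so the four points are coplanar.

Yes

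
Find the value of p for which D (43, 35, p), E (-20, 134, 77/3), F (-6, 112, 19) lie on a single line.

-13/3

Direction EF = (14, -22, -20/3). From the x-coordinate of D, the parameter along the line is τ = (43 − (-20))/14 = 9/2.
Then p = 77/3 + 9/2·(-20/3) = -13/3.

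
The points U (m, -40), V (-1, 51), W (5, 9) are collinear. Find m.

Collinearity: (U − V) must be parallel to (W − V) = (6, -42).
Cross-multiplying the components: (m − (-1))·(-42) = (-91)·(6).
Solving gives m = 12.

12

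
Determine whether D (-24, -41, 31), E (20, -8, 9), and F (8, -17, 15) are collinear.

DE = (44, 33, -22), DF = (32, 24, -16).
Each component of DF is 8/11 times the corresponding component of DE, so DF = 8/11·DE and the points are collinear.

Yes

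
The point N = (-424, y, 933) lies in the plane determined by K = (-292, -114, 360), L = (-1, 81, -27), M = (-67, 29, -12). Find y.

-160

Coplanarity requires KL · (KM × KN) = 0.
KL = (291, 195, -387), KM = (225, 143, -372); the triple product is linear in y with coefficient 21177 and constant term 3388320.
Setting it to zero: y = -160.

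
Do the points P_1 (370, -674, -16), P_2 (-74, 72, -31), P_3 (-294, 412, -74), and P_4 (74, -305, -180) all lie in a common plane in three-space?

With P_1 as base: P_1P_2 = (-444, 746, -15), P_1P_3 = (-664, 1086, -58), P_1P_4 = (-296, 369, -164).
P_1P_3 × P_1P_4 = (-156702, -91728, 76440).
P_1P_2 · (P_1P_3 × P_1P_4) = 0.
The scalar triple product vanishes, so the four points are coplanar.

Yes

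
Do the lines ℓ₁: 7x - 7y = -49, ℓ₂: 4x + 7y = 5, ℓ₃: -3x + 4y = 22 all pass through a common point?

No

Lines aᵢx + bᵢy = cᵢ with pairwise distinct directions are concurrent exactly when det[aᵢ bᵢ cᵢ] = 0.
Here the determinant is -154.
Nonzero, so no common point exists.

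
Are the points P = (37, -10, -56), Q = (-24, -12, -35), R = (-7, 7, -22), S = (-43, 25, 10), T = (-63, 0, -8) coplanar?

Yes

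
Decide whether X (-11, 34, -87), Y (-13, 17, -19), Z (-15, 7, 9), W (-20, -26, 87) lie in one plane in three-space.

A normal to the plane through X, Y, Z is n = XY × XZ = (204, -80, -14).
The plane has equation n·P = -3746. For W: n·W = -3218.
-3218 ≠ -3746, so W is off the plane.

No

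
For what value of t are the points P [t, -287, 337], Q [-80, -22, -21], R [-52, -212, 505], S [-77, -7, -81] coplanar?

65

Coplanarity ⇔ det[PQ; PR; PS] = 0.
Expanding, this is linear in t: (-3510)t + (228150) = 0.
So t = 65.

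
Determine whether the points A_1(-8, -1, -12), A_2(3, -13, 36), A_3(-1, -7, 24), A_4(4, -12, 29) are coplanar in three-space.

No

A normal to the plane through A_1, A_2, A_3 is n = A_1A_2 × A_1A_3 = (-144, -60, 18).
The plane has equation n·P = 996. For A_4: n·A_4 = 666.
666 ≠ 996, so A_4 is off the plane.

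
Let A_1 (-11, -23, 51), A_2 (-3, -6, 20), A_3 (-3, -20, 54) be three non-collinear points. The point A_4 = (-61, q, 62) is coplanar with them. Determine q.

-54

The plane through A_1, A_2, A_3 has equation 144x − 272y − 112z = -1040.
Substituting A_4: (-272)q + (-15728) = -1040, so q = -54.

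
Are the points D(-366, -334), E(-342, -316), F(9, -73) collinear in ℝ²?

DE = (24, 18), DF = (375, 261).
If collinear, DF would be a scalar multiple of DE. But (24)·(261) ≠ (18)·(375) (difference -486), so they are not parallel; the points are not collinear.

No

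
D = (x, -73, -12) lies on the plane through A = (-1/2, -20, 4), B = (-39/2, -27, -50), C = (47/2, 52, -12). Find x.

-53/2

The plane through A, B, C has equation 4000x − 1600y − 1200z = 25200.
Substituting D: (4000)x + (131200) = 25200, so x = -53/2.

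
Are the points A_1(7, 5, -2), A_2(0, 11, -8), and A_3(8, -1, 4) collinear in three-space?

No

A_1A_2 = (-7, 6, -6), A_1A_3 = (1, -6, 6).
A_1A_2 × A_1A_3 = (0, 36, 36).
The cross product is nonzero, so the points do not lie on one line.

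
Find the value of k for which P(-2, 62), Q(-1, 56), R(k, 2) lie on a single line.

8

Collinearity: (R − P) must be parallel to (Q − P) = (1, -6).
Cross-multiplying the components: (k − (-2))·(-6) = (-60)·(1).
Solving gives k = 8.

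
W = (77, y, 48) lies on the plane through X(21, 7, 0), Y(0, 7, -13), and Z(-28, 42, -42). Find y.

-33

A normal to the plane is n = XY × XZ = (455, -245, -735).
W lies in the plane iff n · XW = 0.
This gives (-245)y + (-8085) = 0, so y = -33.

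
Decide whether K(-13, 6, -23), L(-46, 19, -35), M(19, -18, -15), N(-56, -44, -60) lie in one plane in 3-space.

A normal to the plane through K, L, M is n = KL × KM = (-184, -120, 376).
The plane has equation n·P = -6976. For N: n·N = -6976.
Equal, so N lies in the plane and all four are coplanar.

Yes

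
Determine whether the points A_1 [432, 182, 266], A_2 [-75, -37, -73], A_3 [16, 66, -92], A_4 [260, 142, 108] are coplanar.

The four points are coplanar iff the 3×3 determinant with rows A_1A_2, A_1A_3, A_1A_4 is zero.
Rows: (-507, -219, -339), (-416, -116, -358), (-172, -40, -158).
Expanding along the first row: (-507)(4008) − (-219)(4152) + (-339)(-3312) = 0.
Zero determinant ⇒ coplanar.

Yes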